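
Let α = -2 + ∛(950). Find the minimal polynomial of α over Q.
m_α(x) = x^3 + 6x^2 + 12x - 942

Set β = α + 2 = ∛(950), so β^3 = 950. Then (α + 2)^3 - 950 = 0, i.e. α is a root of g(x) = (x + 2)^3 - 950 = x^3 + 6x^2 + 12x - 942. Since g(x) = h(x + 2) where h(x) = x^3 - 950, and h is irreducible over Q (because 950 is not a perfect cube, so h has no rational root, and a monic cubic with no rational root is irreducible), g is also irreducible (irreducibility is preserved under the substitution x → x + 2). Hence m_α(x) = x^3 + 6x^2 + 12x - 942.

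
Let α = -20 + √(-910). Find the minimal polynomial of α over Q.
m_α(x) = x^2 + 40x + 1310

From α + 20 = √(-910), squaring gives (α + 20)^2 = -910, i.e. α^2 + 40α + 400 = -910, so α^2 + 40α + 1310 = 0. The discriminant of x^2 + 40x + 1310 is (40)^2 - 4·(1310) = 1600 - 5240 = -3640, and 4·(-910) is not a perfect square in Q since -910 is squarefree and ≠ 1. Hence x^2 + 40x + 1310 is irreducible over Q and is the minimal polynomial of α.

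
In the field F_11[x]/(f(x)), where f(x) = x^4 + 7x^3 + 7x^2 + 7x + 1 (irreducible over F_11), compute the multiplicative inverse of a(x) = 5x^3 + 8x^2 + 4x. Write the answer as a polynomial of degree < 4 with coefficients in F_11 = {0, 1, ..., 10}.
a(x)^(-1) ≡ x^3 + 2x^2 + x + 5 (mod f(x))

Since f is irreducible over F_11, F_11[x]/(f) is a field and a(x) ≠ 0 has an inverse. Apply the extended Euclidean algorithm to f(x) and a(x) in F_11[x]: f(x) = (9x + 9)·a(x) + (9x^2 + 4x + 1);  a(x) = (3x + 2)·(9x^2 + 4x + 1) + (4x + 9);  (9x^2 + 4x + 1) = (5x + 9)·(4x + 9) + (8). The last nonzero remainder is the constant 8 = gcd(f, a) in F_11. Back-substituting through the division chain expresses 8 = s(x)·a(x) + t(x)·f(x) with s(x) ≡ 8x^3 + 5x^2 + 8x + 7 (mod f), so (8x^3 + 5x^2 + 8x + 7)·a(x) ≡ 8 (mod f). Multiplying by 8^(-1) ≡ 7 in F_11 gives a(x)^(-1) ≡ 7·(8x^3 + 5x^2 + 8x + 7) ≡ x^3 + 2x^2 + x + 5 (mod f). Check: (5x^3 + 8x^2 + 4x)·(x^3 + 2x^2 + x + 5) = 5x^6 + 7x^5 + 3x^4 + 8x^3 + 9x ≡ 1 (mod x^4 + 7x^3 + 7x^2 + 7x + 1).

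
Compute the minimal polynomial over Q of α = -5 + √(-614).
m_α(x) = x^2 + 10x + 639

From α + 5 = √(-614), squaring gives (α + 5)^2 = -614, i.e. α^2 + 10α + 25 = -614, so α^2 + 10α + 639 = 0. The discriminant of x^2 + 10x + 639 is (10)^2 - 4·(639) = 100 - 2556 = -2456, and 4·(-614) is not a perfect square in Q since -614 is squarefree and ≠ 1. Hence x^2 + 10x + 639 is irreducible over Q and is the minimal polynomial of α.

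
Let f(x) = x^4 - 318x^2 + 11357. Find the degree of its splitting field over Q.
[K : Q] = 4

Solving the quadratic in x^2: x^2 = (318 ± √(318^2 - 4·11357))/2 = (318 ± √55696)/2 = (318 ± 236)/2, giving x^2 = 41 or x^2 = 277. So f(x) = (x^2 - 41)(x^2 - 277) and the roots of f are ±√41, ±√277. Hence the splitting field is K = Q(√41, √277). Since 41 and 277 are distinct squarefree integers > 1, their product 11357 is not a perfect square, so √277 ∉ Q(√41). By the tower law [K:Q] = [Q(√41,√277):Q(√41)] · [Q(√41):Q] = 2 · 2 = 4.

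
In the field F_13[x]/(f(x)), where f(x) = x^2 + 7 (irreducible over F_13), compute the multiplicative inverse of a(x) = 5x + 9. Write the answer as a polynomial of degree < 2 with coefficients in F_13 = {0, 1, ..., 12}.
a(x)^(-1) ≡ 11x + 1 (mod f(x))

Since f is irreducible over F_13, F_13[x]/(f) is a field and a(x) ≠ 0 has an inverse. Apply the extended Euclidean algorithm to f(x) and a(x) in F_13[x]: f(x) = (8x + 9)·a(x) + (4). The last nonzero remainder is the constant 4 = gcd(f, a) in F_13. Back-substituting through the division chain expresses 4 = s(x)·a(x) + t(x)·f(x) with s(x) ≡ 5x + 4 (mod f), so (5x + 4)·a(x) ≡ 4 (mod f). Multiplying by 4^(-1) ≡ 10 in F_13 gives a(x)^(-1) ≡ 10·(5x + 4) ≡ 11x + 1 (mod f). Check: (5x + 9)·(11x + 1) = 3x^2 + 9 ≡ 1 (mod x^2 + 7).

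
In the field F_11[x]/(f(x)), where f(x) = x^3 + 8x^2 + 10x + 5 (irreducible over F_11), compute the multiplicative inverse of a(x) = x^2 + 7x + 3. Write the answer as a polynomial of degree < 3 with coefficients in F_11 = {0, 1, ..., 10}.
a(x)^(-1) ≡ 5x + 5 (mod f(x))

Since f is irreducible over F_11, F_11[x]/(f) is a field and a(x) ≠ 0 has an inverse. Apply the extended Euclidean algorithm to f(x) and a(x) in F_11[x]: f(x) = (x + 1)·a(x) + (2). The last nonzero remainder is the constant 2 = gcd(f, a) in F_11. Back-substituting through the division chain expresses 2 = s(x)·a(x) + t(x)·f(x) with s(x) ≡ 10x + 10 (mod f), so (10x + 10)·a(x) ≡ 2 (mod f). Multiplying by 2^(-1) ≡ 6 in F_11 gives a(x)^(-1) ≡ 6·(10x + 10) ≡ 5x + 5 (mod f). Check: (x^2 + 7x + 3)·(5x + 5) = 5x^3 + 7x^2 + 6x + 4 ≡ 1 (mod x^3 + 8x^2 + 10x + 5).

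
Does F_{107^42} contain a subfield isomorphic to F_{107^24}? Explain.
No: F_{107^24} is not a subfield of F_{107^42}

F_{p^m} embeds in F_{p^n} iff m | n. Here 24 ∤ 42 (since 42 = 1·24 + 18 with remainder 18 ≠ 0), so F_{107^24} is not a subfield of F_{107^42}. Equivalently: if it were, the tower law would give 24 = [F_{107^24}:F_107] dividing [F_{107^42}:F_107] = 42, contradiction.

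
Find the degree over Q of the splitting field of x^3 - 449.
[K : Q] = 6

The roots of x^3 - 449 are ∛449, ω∛449, ω^2∛449 where ω = e^(2πi/3) is a primitive cube root of unity, so K = Q(∛449, ω). Now [Q(∛449):Q] = 3 (since 449 is not a perfect cube, x^3 - 449 is irreducible) and [Q(ω):Q] = 2. Both 2 and 3 divide [K:Q], and [K:Q] ≤ 3·2 = 6, so [K:Q] = 6. (Equivalently: Q(∛449) ⊂ R but ω ∉ R, so [K : Q(∛449)] = 2.)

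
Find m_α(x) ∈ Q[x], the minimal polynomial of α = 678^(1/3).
m_α(x) = x^3 - 678

α satisfies α^3 = 678, so x^3 - 678 annihilates α. By the rational root test, a rational root p/q (in lowest terms) of x^3 - 678 would satisfy p^3 = 678 q^3, forcing q = 1 and p^3 = 678; but 678 is not a perfect cube, contradiction. A monic cubic over Q with no rational root is irreducible (any nontrivial factorization would include a linear factor). Hence x^3 - 678 is the minimal polynomial of α, and in particular [Q(α):Q] = 3.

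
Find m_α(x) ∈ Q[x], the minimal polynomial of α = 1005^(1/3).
m_α(x) = x^3 - 1005

α satisfies α^3 = 1005, so x^3 - 1005 annihilates α. By the rational root test, a rational root p/q (in lowest terms) of x^3 - 1005 would satisfy p^3 = 1005 q^3, forcing q = 1 and p^3 = 1005; but 1005 is not a perfect cube, contradiction. A monic cubic over Q with no rational root is irreducible (any nontrivial factorization would include a linear factor). Hence x^3 - 1005 is the minimal polynomial of α, and in particular [Q(α):Q] = 3.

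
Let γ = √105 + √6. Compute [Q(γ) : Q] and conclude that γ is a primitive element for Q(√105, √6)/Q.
[Q(γ) : Q] = 4 (equivalently, Q(γ) = Q(√105, √6))

Obviously Q(γ) ⊆ Q(√105, √6), and [Q(√105, √6):Q] = 4 (since 105, 6 are distinct squarefree integers > 1 with 630 not a perfect square). To show equality we compute the minimal polynomial of γ. From γ = √105 + √6: γ^2 = 105 + 2√(630) + 6 = 111 + 2√(630), so γ^2 - 111 = 2√(630); squaring, (γ^2 - 111)^2 = 4·630, i.e. γ^4 - 222γ^2 + 12321 - 2520 = 0, i.e. γ^4 - 222γ^2 + 9801 = 0. So γ is a root of x^4 - 222x^2 + 9801. This polynomial is irreducible over Q: it has no rational root (each ±√105 ± √6 is irrational), and any factorization into two quadratics over Q would force √(630) ∈ Q (pairing opposite roots) or √105, √6 ∈ Q (other pairings), all impossible. Hence [Q(γ):Q] = 4 = [Q(√105, √6):Q], so Q(γ) = Q(√105, √6).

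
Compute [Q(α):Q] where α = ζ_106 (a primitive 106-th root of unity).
[Q(α):Q] = 52

The minimal polynomial of ζ_106 over Q is the 106-th cyclotomic polynomial Φ_106(x), which is irreducible over Q and has degree φ(106) = 52. Hence [Q(α):Q] = φ(106) = 52.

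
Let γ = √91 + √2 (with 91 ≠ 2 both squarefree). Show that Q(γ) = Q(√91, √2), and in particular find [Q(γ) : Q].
[Q(γ) : Q] = 4 (equivalently, Q(γ) = Q(√91, √2))

Obviously Q(γ) ⊆ Q(√91, √2), and [Q(√91, √2):Q] = 4 (since 91, 2 are distinct squarefree integers > 1 with 182 not a perfect square). To show equality we compute the minimal polynomial of γ. From γ = √91 + √2: γ^2 = 91 + 2√(182) + 2 = 93 + 2√(182), so γ^2 - 93 = 2√(182); squaring, (γ^2 - 93)^2 = 4·182, i.e. γ^4 - 186γ^2 + 8649 - 728 = 0, i.e. γ^4 - 186γ^2 + 7921 = 0. So γ is a root of x^4 - 186x^2 + 7921. This polynomial is irreducible over Q: it has no rational root (each ±√91 ± √2 is irrational), and any factorization into two quadratics over Q would force √(182) ∈ Q (pairing opposite roots) or √91, √2 ∈ Q (other pairings), all impossible. Hence [Q(γ):Q] = 4 = [Q(√91, √2):Q], so Q(γ) = Q(√91, √2).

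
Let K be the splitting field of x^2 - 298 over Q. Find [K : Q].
[K : Q] = 2

f(x) = x^2 - 298 factors as (x - √298)(x + √298). The splitting field is K = Q(√298). Since 298 is squarefree and > 1, it is not a perfect square, so x^2 - 298 is irreducible over Q and [Q(√298) : Q] = 2. Hence [K : Q] = 2.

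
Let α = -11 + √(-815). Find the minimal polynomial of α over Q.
m_α(x) = x^2 + 22x + 936

From α + 11 = √(-815), squaring gives (α + 11)^2 = -815, i.e. α^2 + 22α + 121 = -815, so α^2 + 22α + 936 = 0. The discriminant of x^2 + 22x + 936 is (22)^2 - 4·(936) = 484 - 3744 = -3260, and 4·(-815) is not a perfect square in Q since -815 is squarefree and ≠ 1. Hence x^2 + 22x + 936 is irreducible over Q and is the minimal polynomial of α.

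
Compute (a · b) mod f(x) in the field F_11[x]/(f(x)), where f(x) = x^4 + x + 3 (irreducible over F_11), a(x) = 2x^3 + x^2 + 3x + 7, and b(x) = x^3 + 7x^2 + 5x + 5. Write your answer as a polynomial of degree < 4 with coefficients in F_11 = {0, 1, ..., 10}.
a · b ≡ 8x^3 + 4x^2 + 7x + 8 (mod f(x))

Multiply in F_11[x]: a(x)·b(x) = (2x^3 + x^2 + 3x + 7)·(x^3 + 7x^2 + 5x + 5) = 2x^6 + 4x^5 + 9x^4 + 10x^3 + 3x^2 + 6x + 2. This has degree ≥ 4, so divide by f(x) over F_11: 2x^6 + 4x^5 + 9x^4 + 10x^3 + 3x^2 + 6x + 2 = (2x^2 + 4x + 9)·(x^4 + x + 3) + (8x^3 + 4x^2 + 7x + 8). Hence a·b ≡ 8x^3 + 4x^2 + 7x + 8 (mod f). (F_11[x]/(f) is a field with 11^4 = 14641 elements since f is irreducible of degree 4.)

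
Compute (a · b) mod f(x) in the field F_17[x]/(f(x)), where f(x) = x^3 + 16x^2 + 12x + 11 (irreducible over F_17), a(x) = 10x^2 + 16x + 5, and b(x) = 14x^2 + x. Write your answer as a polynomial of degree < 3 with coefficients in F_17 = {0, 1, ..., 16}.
a · b ≡ 4x^2 + 12x (mod f(x))

Multiply in F_17[x]: a(x)·b(x) = (10x^2 + 16x + 5)·(14x^2 + x) = 4x^4 + 13x^3 + x^2 + 5x. This has degree ≥ 3, so divide by f(x) over F_17: 4x^4 + 13x^3 + x^2 + 5x = (4x)·(x^3 + 16x^2 + 12x + 11) + (4x^2 + 12x). Hence a·b ≡ 4x^2 + 12x (mod f). (F_17[x]/(f) is a field with 17^3 = 4913 elements since f is irreducible of degree 3.)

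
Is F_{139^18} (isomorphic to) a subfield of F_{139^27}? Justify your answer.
No: F_{139^18} is not a subfield of F_{139^27}

F_{p^m} embeds in F_{p^n} iff m | n. Here 18 ∤ 27 (since 27 = 1·18 + 9 with remainder 9 ≠ 0), so F_{139^18} is not a subfield of F_{139^27}. Equivalently: if it were, the tower law would give 18 = [F_{139^18}:F_139] dividing [F_{139^27}:F_139] = 27, contradiction.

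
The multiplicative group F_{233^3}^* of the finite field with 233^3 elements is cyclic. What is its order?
|F_{233^3}^*| = 12649336

F_{233^3} has 233^3 = 12649337 elements; its multiplicative group consists of all nonzero elements, so |F_{233^3}^*| = 12649337 - 1 = 12649336. (It is cyclic since any finite subgroup of the multiplicative group of a field is cyclic.)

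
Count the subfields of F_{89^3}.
F_{89^3} has 2 subfields

The subfields of F_{p^n} are exactly the fields F_{p^d} for d | n (each is the fixed field of the unique index-d subgroup of Gal(F_{p^n}/F_p) ≅ Z/nZ). The divisors of n = 3 are {1, 3}, giving 2 subfields: F_{89^1}, F_{89^3}.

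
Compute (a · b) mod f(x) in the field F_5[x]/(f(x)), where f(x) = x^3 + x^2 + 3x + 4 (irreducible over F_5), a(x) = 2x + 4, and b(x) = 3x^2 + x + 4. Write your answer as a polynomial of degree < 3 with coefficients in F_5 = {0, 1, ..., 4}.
a · b ≡ 3x^2 + 4x + 2 (mod f(x))

Multiply in F_5[x]: a(x)·b(x) = (2x + 4)·(3x^2 + x + 4) = x^3 + 4x^2 + 2x + 1. This has degree ≥ 3, so divide by f(x) over F_5: x^3 + 4x^2 + 2x + 1 = (1)·(x^3 + x^2 + 3x + 4) + (3x^2 + 4x + 2). Hence a·b ≡ 3x^2 + 4x + 2 (mod f). (F_5[x]/(f) is a field with 5^3 = 125 elements since f is irreducible of degree 3.)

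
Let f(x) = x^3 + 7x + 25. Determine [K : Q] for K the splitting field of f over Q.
[K : Q] = 6

By the rational root test, any rational root of the monic integer polynomial f(x) = x^3 + 7x + 25 must be an integer dividing the constant term 25, i.e. one of ±{1, 5, 25}. Evaluating: f(1) = 33, f(-1) = 17, f(5) = 185, f(-5) = -135, f(25) = 15825, f(-25) = -15775; none is 0, so f has no rational root and is therefore irreducible over Q (a cubic with no linear factor over a field is irreducible). For an irreducible cubic, the Galois group is A_3 or S_3 according as the discriminant disc(f) = -4a^3 - 27b^2 = -4·(7)^3 - 27·(25)^2 = -18247 is or is not a square in Q. Here disc(f) = -18247 is not a perfect square in Q, so the Galois group of f over Q is not contained in A_3 and must be all of S_3. The splitting field has degree |S_3| = 6 over Q, so [K : Q] = 6.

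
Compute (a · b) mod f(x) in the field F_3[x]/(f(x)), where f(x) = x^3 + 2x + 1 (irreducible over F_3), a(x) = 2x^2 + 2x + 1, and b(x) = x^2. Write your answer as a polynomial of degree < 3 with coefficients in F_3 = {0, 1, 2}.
a · b ≡ 1 (mod f(x))

Multiply in F_3[x]: a(x)·b(x) = (2x^2 + 2x + 1)·(x^2) = 2x^4 + 2x^3 + x^2. This has degree ≥ 3, so divide by f(x) over F_3: 2x^4 + 2x^3 + x^2 = (2x + 2)·(x^3 + 2x + 1) + (1). Hence a·b ≡ 1 (mod f). (F_3[x]/(f) is a field with 3^3 = 27 elements since f is irreducible of degree 3.)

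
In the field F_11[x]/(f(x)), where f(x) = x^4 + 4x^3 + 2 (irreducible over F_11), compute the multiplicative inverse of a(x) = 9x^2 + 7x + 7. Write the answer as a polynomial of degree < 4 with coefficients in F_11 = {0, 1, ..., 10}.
a(x)^(-1) ≡ 7x^3 + 2x^2 + 7 (mod f(x))

Since f is irreducible over F_11, F_11[x]/(f) is a field and a(x) ≠ 0 has an inverse. Apply the extended Euclidean algorithm to f(x) and a(x) in F_11[x]: f(x) = (5x^2 + 10x + 3)·a(x) + (8x + 3);  a(x) = (8x + 2)·(8x + 3) + (1). The last nonzero remainder is the constant 1 = gcd(f, a) in F_11. Back-substituting through the division chain expresses 1 = s(x)·a(x) + t(x)·f(x) with s(x) ≡ 7x^3 + 2x^2 + 7 (mod f), so a(x)^(-1) ≡ s(x) = 7x^3 + 2x^2 + 7 (mod f). Check: (9x^2 + 7x + 7)·(7x^3 + 2x^2 + 7) = 8x^5 + x^4 + 8x^3 + 5x + 5 ≡ 1 (mod x^4 + 4x^3 + 2).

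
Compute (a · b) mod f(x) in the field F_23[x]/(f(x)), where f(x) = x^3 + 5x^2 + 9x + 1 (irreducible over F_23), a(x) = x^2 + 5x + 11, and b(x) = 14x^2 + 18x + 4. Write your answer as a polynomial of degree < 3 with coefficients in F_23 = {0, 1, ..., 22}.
a · b ≡ 9x^2 + 19x + 3 (mod f(x))

Multiply in F_23[x]: a(x)·b(x) = (x^2 + 5x + 11)·(14x^2 + 18x + 4) = 14x^4 + 19x^3 + 18x^2 + 11x + 21. This has degree ≥ 3, so divide by f(x) over F_23: 14x^4 + 19x^3 + 18x^2 + 11x + 21 = (14x + 18)·(x^3 + 5x^2 + 9x + 1) + (9x^2 + 19x + 3). Hence a·b ≡ 9x^2 + 19x + 3 (mod f). (F_23[x]/(f) is a field with 23^3 = 12167 elements since f is irreducible of degree 3.)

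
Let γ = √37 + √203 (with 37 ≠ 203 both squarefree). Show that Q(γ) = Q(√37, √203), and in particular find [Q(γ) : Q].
[Q(γ) : Q] = 4 (equivalently, Q(γ) = Q(√37, √203))

Obviously Q(γ) ⊆ Q(√37, √203), and [Q(√37, √203):Q] = 4 (since 37, 203 are distinct squarefree integers > 1 with 7511 not a perfect square). To show equality we compute the minimal polynomial of γ. From γ = √37 + √203: γ^2 = 37 + 2√(7511) + 203 = 240 + 2√(7511), so γ^2 - 240 = 2√(7511); squaring, (γ^2 - 240)^2 = 4·7511, i.e. γ^4 - 480γ^2 + 57600 - 30044 = 0, i.e. γ^4 - 480γ^2 + 27556 = 0. So γ is a root of x^4 - 480x^2 + 27556. This polynomial is irreducible over Q: it has no rational root (each ±√37 ± √203 is irrational), and any factorization into two quadratics over Q would force √(7511) ∈ Q (pairing opposite roots) or √37, √203 ∈ Q (other pairings), all impossible. Hence [Q(γ):Q] = 4 = [Q(√37, √203):Q], so Q(γ) = Q(√37, √203).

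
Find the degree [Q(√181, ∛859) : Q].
[Q(√181, ∛859) : Q] = 6

Let L = Q(√181, ∛859). Since Q(√181) ⊂ L and [Q(√181):Q] = 2, the tower law gives 2 | [L:Q]. Likewise Q(∛859) ⊂ L with [Q(∛859):Q] = 3 (because 859 is not a perfect cube), so 3 | [L:Q]. As gcd(2,3) = 1, [L:Q] is divisible by 6. Conversely L is generated over Q by √181 and ∛859, so [L:Q] ≤ 2·3 = 6. Therefore [Q(√181, ∛859) : Q] = 6.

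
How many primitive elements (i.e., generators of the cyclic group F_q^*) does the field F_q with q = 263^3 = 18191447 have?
There are φ(18191446) = 7076160 primitive elements

F_q^* is cyclic of order q - 1 = 18191446. A cyclic group of order m has exactly φ(m) generators. Here m = 18191446 = 2 · 7^2 · 13 · 109 · 131, so the number of primitive elements is φ(18191446) = 7076160.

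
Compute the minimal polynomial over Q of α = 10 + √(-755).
m_α(x) = x^2 - 20x + 855

From α - 10 = √(-755), squaring gives (α - 10)^2 = -755, i.e. α^2 - 20α + 100 = -755, so α^2 - 20α + 855 = 0. The discriminant of x^2 - 20x + 855 is (-20)^2 - 4·(855) = 400 - 3420 = -3020, and 4·(-755) is not a perfect square in Q since -755 is squarefree and ≠ 1. Hence x^2 - 20x + 855 is irreducible over Q and is the minimal polynomial of α.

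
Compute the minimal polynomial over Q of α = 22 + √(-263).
m_α(x) = x^2 - 44x + 747

From α - 22 = √(-263), squaring gives (α - 22)^2 = -263, i.e. α^2 - 44α + 484 = -263, so α^2 - 44α + 747 = 0. The discriminant of x^2 - 44x + 747 is (-44)^2 - 4·(747) = 1936 - 2988 = -1052, and 4·(-263) is not a perfect square in Q since -263 is squarefree and ≠ 1. Hence x^2 - 44x + 747 is irreducible over Q and is the minimal polynomial of α.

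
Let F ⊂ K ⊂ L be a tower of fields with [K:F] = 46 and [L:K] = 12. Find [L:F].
[L:F] = 552

The tower law says that for any tower of field extensions F ⊂ K ⊂ L with finite degrees, [L:F] = [L:K] · [K:F]. Here this gives [L:F] = 12 · 46 = 552.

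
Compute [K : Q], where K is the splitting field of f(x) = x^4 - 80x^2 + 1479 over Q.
[K : Q] = 4

Solving the quadratic in x^2: x^2 = (80 ± √(80^2 - 4·1479))/2 = (80 ± √484)/2 = (80 ± 22)/2, giving x^2 = 51 or x^2 = 29. So f(x) = (x^2 - 51)(x^2 - 29) and the roots of f are ±√51, ±√29. Hence the splitting field is K = Q(√51, √29). Since 51 and 29 are distinct squarefree integers > 1, their product 1479 is not a perfect square, so √29 ∉ Q(√51). By the tower law [K:Q] = [Q(√51,√29):Q(√51)] · [Q(√51):Q] = 2 · 2 = 4.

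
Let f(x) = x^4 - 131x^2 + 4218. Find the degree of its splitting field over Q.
[K : Q] = 4

Solving the quadratic in x^2: x^2 = (131 ± √(131^2 - 4·4218))/2 = (131 ± √289)/2 = (131 ± 17)/2, giving x^2 = 57 or x^2 = 74. So f(x) = (x^2 - 57)(x^2 - 74) and the roots of f are ±√57, ±√74. Hence the splitting field is K = Q(√57, √74). Since 57 and 74 are distinct squarefree integers > 1, their product 4218 is not a perfect square, so √74 ∉ Q(√57). By the tower law [K:Q] = [Q(√57,√74):Q(√57)] · [Q(√57):Q] = 2 · 2 = 4.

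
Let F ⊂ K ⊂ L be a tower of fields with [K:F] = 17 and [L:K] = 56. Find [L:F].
[L:F] = 952

The tower law says that for any tower of field extensions F ⊂ K ⊂ L with finite degrees, [L:F] = [L:K] · [K:F]. Here this gives [L:F] = 56 · 17 = 952.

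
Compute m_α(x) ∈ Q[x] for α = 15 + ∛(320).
m_α(x) = x^3 - 45x^2 + 675x - 3695

Set β = α - 15 = ∛(320), so β^3 = 320. Then (α - 15)^3 - 320 = 0, i.e. α is a root of g(x) = (x - 15)^3 - 320 = x^3 - 45x^2 + 675x - 3695. Since g(x) = h(x - 15) where h(x) = x^3 - 320, and h is irreducible over Q (because 320 is not a perfect cube, so h has no rational root, and a monic cubic with no rational root is irreducible), g is also irreducible (irreducibility is preserved under the substitution x → x - 15). Hence m_α(x) = x^3 - 45x^2 + 675x - 3695.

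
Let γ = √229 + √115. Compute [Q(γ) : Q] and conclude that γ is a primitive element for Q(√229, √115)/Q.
[Q(γ) : Q] = 4 (equivalently, Q(γ) = Q(√229, √115))

Obviously Q(γ) ⊆ Q(√229, √115), and [Q(√229, √115):Q] = 4 (since 229, 115 are distinct squarefree integers > 1 with 26335 not a perfect square). To show equality we compute the minimal polynomial of γ. From γ = √229 + √115: γ^2 = 229 + 2√(26335) + 115 = 344 + 2√(26335), so γ^2 - 344 = 2√(26335); squaring, (γ^2 - 344)^2 = 4·26335, i.e. γ^4 - 688γ^2 + 118336 - 105340 = 0, i.e. γ^4 - 688γ^2 + 12996 = 0. So γ is a root of x^4 - 688x^2 + 12996. This polynomial is irreducible over Q: it has no rational root (each ±√229 ± √115 is irrational), and any factorization into two quadratics over Q would force √(26335) ∈ Q (pairing opposite roots) or √229, √115 ∈ Q (other pairings), all impossible. Hence [Q(γ):Q] = 4 = [Q(√229, √115):Q], so Q(γ) = Q(√229, √115).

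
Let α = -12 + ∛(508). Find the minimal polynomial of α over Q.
m_α(x) = x^3 + 36x^2 + 432x + 1220

Set β = α + 12 = ∛(508), so β^3 = 508. Then (α + 12)^3 - 508 = 0, i.e. α is a root of g(x) = (x + 12)^3 - 508 = x^3 + 36x^2 + 432x + 1220. Since g(x) = h(x + 12) where h(x) = x^3 - 508, and h is irreducible over Q (because 508 is not a perfect cube, so h has no rational root, and a monic cubic with no rational root is irreducible), g is also irreducible (irreducibility is preserved under the substitution x → x + 12). Hence m_α(x) = x^3 + 36x^2 + 432x + 1220.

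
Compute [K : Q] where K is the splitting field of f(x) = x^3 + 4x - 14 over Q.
[K : Q] = 6

By the rational root test, any rational root of the monic integer polynomial f(x) = x^3 + 4x - 14 must be an integer dividing the constant term -14, i.e. one of ±{1, 2, 7, 14}. Evaluating: f(1) = -9, f(-1) = -19, f(2) = 2, f(-2) = -30, f(7) = 357, f(-7) = -385, f(14) = 2786, f(-14) = -2814; none is 0, so f has no rational root and is therefore irreducible over Q (a cubic with no linear factor over a field is irreducible). For an irreducible cubic, the Galois group is A_3 or S_3 according as the discriminant disc(f) = -4a^3 - 27b^2 = -4·(4)^3 - 27·(-14)^2 = -5548 is or is not a square in Q. Here disc(f) = -5548 is not a perfect square in Q, so the Galois group of f over Q is not contained in A_3 and must be all of S_3. The splitting field has degree |S_3| = 6 over Q, so [K : Q] = 6.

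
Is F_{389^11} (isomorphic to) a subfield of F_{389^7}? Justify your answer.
No: F_{389^11} is not a subfield of F_{389^7}

F_{p^m} embeds in F_{p^n} iff m | n. Here 11 ∤ 7 (since 7 = 0·11 + 7 with remainder 7 ≠ 0), so F_{389^11} is not a subfield of F_{389^7}. Equivalently: if it were, the tower law would give 11 = [F_{389^11}:F_389] dividing [F_{389^7}:F_389] = 7, contradiction.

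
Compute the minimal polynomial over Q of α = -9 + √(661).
m_α(x) = x^2 + 18x - 580

From α + 9 = √(661), squaring gives (α + 9)^2 = 661, i.e. α^2 + 18α + 81 = 661, so α^2 + 18α - 580 = 0. The discriminant of x^2 + 18x - 580 is (18)^2 - 4·(-580) = 324 + 2320 = 2644, and 4·(661) is not a perfect square in Q since 661 is squarefree and ≠ 1. Hence x^2 + 18x - 580 is irreducible over Q and is the minimal polynomial of α.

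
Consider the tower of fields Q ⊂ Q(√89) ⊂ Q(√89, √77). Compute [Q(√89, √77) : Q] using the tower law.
[Q(√89, √77) : Q] = 4

[Q(√89):Q] = 2 (min poly x^2 - 89, irreducible since 89 is squarefree > 1). For the top step, suppose √77 ∈ Q(√89), say √77 = c + d√89 with c, d ∈ Q. Squaring: 77 = c^2 + 89d^2 + 2cd√89. Since √89 ∉ Q this forces 2cd = 0. If d = 0 then √77 = c ∈ Q, contradicting 77 squarefree > 1. If c = 0 then 77 = 89d^2, so 89·77 = (89d)^2 is a perfect square in Q — but 89·77 = 6853 is not a perfect square (since 89 and 77 are distinct squarefree integers). Contradiction. Hence √77 ∉ Q(√89), so x^2 - 77 stays irreducible over Q(√89) and [Q(√89, √77) : Q(√89)] = 2. By the tower law, [Q(√89, √77) : Q] = 2 · 2 = 4.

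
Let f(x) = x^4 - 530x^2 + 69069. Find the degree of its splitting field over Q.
[K : Q] = 4

Solving the quadratic in x^2: x^2 = (530 ± √(530^2 - 4·69069))/2 = (530 ± √4624)/2 = (530 ± 68)/2, giving x^2 = 299 or x^2 = 231. So f(x) = (x^2 - 299)(x^2 - 231) and the roots of f are ±√299, ±√231. Hence the splitting field is K = Q(√299, √231). Since 299 and 231 are distinct squarefree integers > 1, their product 69069 is not a perfect square, so √231 ∉ Q(√299). By the tower law [K:Q] = [Q(√299,√231):Q(√299)] · [Q(√299):Q] = 2 · 2 = 4.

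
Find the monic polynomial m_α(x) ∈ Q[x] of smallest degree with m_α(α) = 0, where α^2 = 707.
m_α(x) = x^2 - 707

α satisfies α^2 - 707 = 0, so x^2 - 707 annihilates α. Since d = 707 is squarefree and ≠ 1, it is not a perfect square in Q, so x^2 - 707 has no rational root and is therefore irreducible over Q (a degree-2 polynomial over a field is irreducible iff it has no root). Hence m_α(x) = x^2 - 707.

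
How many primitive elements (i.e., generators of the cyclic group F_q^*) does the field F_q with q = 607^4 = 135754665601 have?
There are φ(135754665600) = 33951744000 primitive elements

F_q^* is cyclic of order q - 1 = 135754665600. A cyclic group of order m has exactly φ(m) generators. Here m = 135754665600 = 2^7 · 3 · 5^2 · 19 · 101 · 7369, so the number of primitive elements is φ(135754665600) = 33951744000.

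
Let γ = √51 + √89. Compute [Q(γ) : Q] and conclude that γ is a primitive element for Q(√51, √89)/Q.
[Q(γ) : Q] = 4 (equivalently, Q(γ) = Q(√51, √89))

Obviously Q(γ) ⊆ Q(√51, √89), and [Q(√51, √89):Q] = 4 (since 51, 89 are distinct squarefree integers > 1 with 4539 not a perfect square). To show equality we compute the minimal polynomial of γ. From γ = √51 + √89: γ^2 = 51 + 2√(4539) + 89 = 140 + 2√(4539), so γ^2 - 140 = 2√(4539); squaring, (γ^2 - 140)^2 = 4·4539, i.e. γ^4 - 280γ^2 + 19600 - 18156 = 0, i.e. γ^4 - 280γ^2 + 1444 = 0. So γ is a root of x^4 - 280x^2 + 1444. This polynomial is irreducible over Q: it has no rational root (each ±√51 ± √89 is irrational), and any factorization into two quadratics over Q would force √(4539) ∈ Q (pairing opposite roots) or √51, √89 ∈ Q (other pairings), all impossible. Hence [Q(γ):Q] = 4 = [Q(√51, √89):Q], so Q(γ) = Q(√51, √89).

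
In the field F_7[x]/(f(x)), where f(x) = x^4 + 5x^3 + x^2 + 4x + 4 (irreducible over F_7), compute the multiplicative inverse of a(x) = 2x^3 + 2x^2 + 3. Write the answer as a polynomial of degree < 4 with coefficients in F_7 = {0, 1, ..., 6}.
a(x)^(-1) ≡ 5x^3 + 6x^2 + 4x + 2 (mod f(x))

Since f is irreducible over F_7, F_7[x]/(f) is a field and a(x) ≠ 0 has an inverse. Apply the extended Euclidean algorithm to f(x) and a(x) in F_7[x]: f(x) = (4x + 2)·a(x) + (4x^2 + 6x + 5);  a(x) = (4x + 5)·(4x^2 + 6x + 5) + (6x + 6);  (4x^2 + 6x + 5) = (3x + 5)·(6x + 6) + (3). The last nonzero remainder is the constant 3 = gcd(f, a) in F_7. Back-substituting through the division chain expresses 3 = s(x)·a(x) + t(x)·f(x) with s(x) ≡ x^3 + 4x^2 + 5x + 6 (mod f), so (x^3 + 4x^2 + 5x + 6)·a(x) ≡ 3 (mod f). Multiplying by 3^(-1) ≡ 5 in F_7 gives a(x)^(-1) ≡ 5·(x^3 + 4x^2 + 5x + 6) ≡ 5x^3 + 6x^2 + 4x + 2 (mod f). Check: (2x^3 + 2x^2 + 3)·(5x^3 + 6x^2 + 4x + 2) = 3x^6 + x^5 + 6x^4 + 6x^3 + x^2 + 5x + 6 ≡ 1 (mod x^4 + 5x^3 + x^2 + 4x + 4).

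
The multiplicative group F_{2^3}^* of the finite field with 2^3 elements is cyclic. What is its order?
|F_{2^3}^*| = 7

F_{2^3} has 2^3 = 8 elements; its multiplicative group consists of all nonzero elements, so |F_{2^3}^*| = 8 - 1 = 7. (It is cyclic since any finite subgroup of the multiplicative group of a field is cyclic.)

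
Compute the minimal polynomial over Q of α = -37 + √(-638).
m_α(x) = x^2 + 74x + 2007

From α + 37 = √(-638), squaring gives (α + 37)^2 = -638, i.e. α^2 + 74α + 1369 = -638, so α^2 + 74α + 2007 = 0. The discriminant of x^2 + 74x + 2007 is (74)^2 - 4·(2007) = 5476 - 8028 = -2552, and 4·(-638) is not a perfect square in Q since -638 is squarefree and ≠ 1. Hence x^2 + 74x + 2007 is irreducible over Q and is the minimal polynomial of α.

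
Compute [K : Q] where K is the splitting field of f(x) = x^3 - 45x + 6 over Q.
[K : Q] = 6

By the rational root test, any rational root of the monic integer polynomial f(x) = x^3 - 45x + 6 must be an integer dividing the constant term 6, i.e. one of ±{1, 2, 3, 6}. Evaluating: f(1) = -38, f(-1) = 50, f(2) = -76, f(-2) = 88, f(3) = -102, f(-3) = 114, f(6) = -48, f(-6) = 60; none is 0, so f has no rational root and is therefore irreducible over Q (a cubic with no linear factor over a field is irreducible). For an irreducible cubic, the Galois group is A_3 or S_3 according as the discriminant disc(f) = -4a^3 - 27b^2 = -4·(-45)^3 - 27·(6)^2 = 363528 is or is not a square in Q. Here disc(f) = 363528 is not a perfect square in Q, so the Galois group of f over Q is not contained in A_3 and must be all of S_3. The splitting field has degree |S_3| = 6 over Q, so [K : Q] = 6.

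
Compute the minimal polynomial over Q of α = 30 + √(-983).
m_α(x) = x^2 - 60x + 1883

From α - 30 = √(-983), squaring gives (α - 30)^2 = -983, i.e. α^2 - 60α + 900 = -983, so α^2 - 60α + 1883 = 0. The discriminant of x^2 - 60x + 1883 is (-60)^2 - 4·(1883) = 3600 - 7532 = -3932, and 4·(-983) is not a perfect square in Q since -983 is squarefree and ≠ 1. Hence x^2 - 60x + 1883 is irreducible over Q and is the minimal polynomial of α.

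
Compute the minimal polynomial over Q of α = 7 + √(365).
m_α(x) = x^2 - 14x - 316

From α - 7 = √(365), squaring gives (α - 7)^2 = 365, i.e. α^2 - 14α + 49 = 365, so α^2 - 14α - 316 = 0. The discriminant of x^2 - 14x - 316 is (-14)^2 - 4·(-316) = 196 + 1264 = 1460, and 4·(365) is not a perfect square in Q since 365 is squarefree and ≠ 1. Hence x^2 - 14x - 316 is irreducible over Q and is the minimal polynomial of α.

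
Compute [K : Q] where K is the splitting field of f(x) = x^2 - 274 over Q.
[K : Q] = 2

f(x) = x^2 - 274 factors as (x - √274)(x + √274). The splitting field is K = Q(√274). Since 274 is squarefree and > 1, it is not a perfect square, so x^2 - 274 is irreducible over Q and [Q(√274) : Q] = 2. Hence [K : Q] = 2.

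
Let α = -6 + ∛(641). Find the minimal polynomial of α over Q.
m_α(x) = x^3 + 18x^2 + 108x - 425

Set β = α + 6 = ∛(641), so β^3 = 641. Then (α + 6)^3 - 641 = 0, i.e. α is a root of g(x) = (x + 6)^3 - 641 = x^3 + 18x^2 + 108x - 425. Since g(x) = h(x + 6) where h(x) = x^3 - 641, and h is irreducible over Q (because 641 is not a perfect cube, so h has no rational root, and a monic cubic with no rational root is irreducible), g is also irreducible (irreducibility is preserved under the substitution x → x + 6). Hence m_α(x) = x^3 + 18x^2 + 108x - 425.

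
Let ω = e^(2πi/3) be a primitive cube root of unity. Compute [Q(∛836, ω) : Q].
[Q(∛836, ω) : Q] = 6

[Q(∛836):Q] = 3 (min poly x^3 - 836, irreducible since 836 is not a perfect cube). [Q(ω):Q] = 2 (min poly x^2 + x + 1). Since Q(∛836) ⊂ R and ω ∉ R, we have ω ∉ Q(∛836), so x^2 + x + 1 remains irreducible over Q(∛836) and [Q(∛836, ω) : Q(∛836)] = 2. By the tower law, [Q(∛836, ω) : Q] = 3 · 2 = 6. (In fact Q(∛836, ω) is the splitting field of x^3 - 836 over Q.)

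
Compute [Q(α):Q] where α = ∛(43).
[Q(α):Q] = 3

The minimal polynomial of α is x^3 - 43, irreducible over Q since 43 is not a perfect cube (so x^3 - 43 has no rational root). Hence [Q(α):Q] = deg(m_α) = 3.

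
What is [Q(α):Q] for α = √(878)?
[Q(α):Q] = 2

[Q(α):Q] equals the degree of the minimal polynomial of α. Here α^2 = 878 and x^2 - 878 is irreducible (d = 878 is squarefree, ≠ 1, hence not a square), so deg(m_α) = 2. Thus [Q(α):Q] = 2.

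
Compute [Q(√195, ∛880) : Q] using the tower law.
[Q(√195, ∛880) : Q] = 6

Let L = Q(√195, ∛880). Since Q(√195) ⊂ L and [Q(√195):Q] = 2, the tower law gives 2 | [L:Q]. Likewise Q(∛880) ⊂ L with [Q(∛880):Q] = 3 (because 880 is not a perfect cube), so 3 | [L:Q]. As gcd(2,3) = 1, [L:Q] is divisible by 6. Conversely L is generated over Q by √195 and ∛880, so [L:Q] ≤ 2·3 = 6. Therefore [Q(√195, ∛880) : Q] = 6.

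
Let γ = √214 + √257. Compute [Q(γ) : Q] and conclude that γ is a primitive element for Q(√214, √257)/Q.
[Q(γ) : Q] = 4 (equivalently, Q(γ) = Q(√214, √257))

Obviously Q(γ) ⊆ Q(√214, √257), and [Q(√214, √257):Q] = 4 (since 214, 257 are distinct squarefree integers > 1 with 54998 not a perfect square). To show equality we compute the minimal polynomial of γ. From γ = √214 + √257: γ^2 = 214 + 2√(54998) + 257 = 471 + 2√(54998), so γ^2 - 471 = 2√(54998); squaring, (γ^2 - 471)^2 = 4·54998, i.e. γ^4 - 942γ^2 + 221841 - 219992 = 0, i.e. γ^4 - 942γ^2 + 1849 = 0. So γ is a root of x^4 - 942x^2 + 1849. This polynomial is irreducible over Q: it has no rational root (each ±√214 ± √257 is irrational), and any factorization into two quadratics over Q would force √(54998) ∈ Q (pairing opposite roots) or √214, √257 ∈ Q (other pairings), all impossible. Hence [Q(γ):Q] = 4 = [Q(√214, √257):Q], so Q(γ) = Q(√214, √257).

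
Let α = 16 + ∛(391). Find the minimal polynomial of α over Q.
m_α(x) = x^3 - 48x^2 + 768x - 4487

Set β = α - 16 = ∛(391), so β^3 = 391. Then (α - 16)^3 - 391 = 0, i.e. α is a root of g(x) = (x - 16)^3 - 391 = x^3 - 48x^2 + 768x - 4487. Since g(x) = h(x - 16) where h(x) = x^3 - 391, and h is irreducible over Q (because 391 is not a perfect cube, so h has no rational root, and a monic cubic with no rational root is irreducible), g is also irreducible (irreducibility is preserved under the substitution x → x - 16). Hence m_α(x) = x^3 - 48x^2 + 768x - 4487.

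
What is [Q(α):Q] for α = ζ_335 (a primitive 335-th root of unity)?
[Q(α):Q] = 264

The minimal polynomial of ζ_335 over Q is the 335-th cyclotomic polynomial Φ_335(x), which is irreducible over Q and has degree φ(335) = 264. Hence [Q(α):Q] = φ(335) = 264.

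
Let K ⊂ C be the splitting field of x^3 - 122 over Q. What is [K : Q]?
[K : Q] = 6

The roots of x^3 - 122 are ∛122, ω∛122, ω^2∛122 where ω = e^(2πi/3) is a primitive cube root of unity, so K = Q(∛122, ω). Now [Q(∛122):Q] = 3 (since 122 is not a perfect cube, x^3 - 122 is irreducible) and [Q(ω):Q] = 2. Both 2 and 3 divide [K:Q], and [K:Q] ≤ 3·2 = 6, so [K:Q] = 6. (Equivalently: Q(∛122) ⊂ R but ω ∉ R, so [K : Q(∛122)] = 2.)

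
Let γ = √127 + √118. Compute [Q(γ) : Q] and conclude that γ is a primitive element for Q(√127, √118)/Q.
[Q(γ) : Q] = 4 (equivalently, Q(γ) = Q(√127, √118))

Obviously Q(γ) ⊆ Q(√127, √118), and [Q(√127, √118):Q] = 4 (since 127, 118 are distinct squarefree integers > 1 with 14986 not a perfect square). To show equality we compute the minimal polynomial of γ. From γ = √127 + √118: γ^2 = 127 + 2√(14986) + 118 = 245 + 2√(14986), so γ^2 - 245 = 2√(14986); squaring, (γ^2 - 245)^2 = 4·14986, i.e. γ^4 - 490γ^2 + 60025 - 59944 = 0, i.e. γ^4 - 490γ^2 + 81 = 0. So γ is a root of x^4 - 490x^2 + 81. This polynomial is irreducible over Q: it has no rational root (each ±√127 ± √118 is irrational), and any factorization into two quadratics over Q would force √(14986) ∈ Q (pairing opposite roots) or √127, √118 ∈ Q (other pairings), all impossible. Hence [Q(γ):Q] = 4 = [Q(√127, √118):Q], so Q(γ) = Q(√127, √118).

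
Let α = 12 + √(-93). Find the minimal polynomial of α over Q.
m_α(x) = x^2 - 24x + 237

From α - 12 = √(-93), squaring gives (α - 12)^2 = -93, i.e. α^2 - 24α + 144 = -93, so α^2 - 24α + 237 = 0. The discriminant of x^2 - 24x + 237 is (-24)^2 - 4·(237) = 576 - 948 = -372, and 4·(-93) is not a perfect square in Q since -93 is squarefree and ≠ 1. Hence x^2 - 24x + 237 is irreducible over Q and is the minimal polynomial of α.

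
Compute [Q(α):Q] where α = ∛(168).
[Q(α):Q] = 3

The minimal polynomial of α is x^3 - 168, irreducible over Q since 168 is not a perfect cube (so x^3 - 168 has no rational root). Hence [Q(α):Q] = deg(m_α) = 3.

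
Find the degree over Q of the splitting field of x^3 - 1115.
[K : Q] = 6

The roots of x^3 - 1115 are ∛1115, ω∛1115, ω^2∛1115 where ω = e^(2πi/3) is a primitive cube root of unity, so K = Q(∛1115, ω). Now [Q(∛1115):Q] = 3 (since 1115 is not a perfect cube, x^3 - 1115 is irreducible) and [Q(ω):Q] = 2. Both 2 and 3 divide [K:Q], and [K:Q] ≤ 3·2 = 6, so [K:Q] = 6. (Equivalently: Q(∛1115) ⊂ R but ω ∉ R, so [K : Q(∛1115)] = 2.)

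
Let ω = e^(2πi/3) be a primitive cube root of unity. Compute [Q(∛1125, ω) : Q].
[Q(∛1125, ω) : Q] = 6

[Q(∛1125):Q] = 3 (min poly x^3 - 1125, irreducible since 1125 is not a perfect cube). [Q(ω):Q] = 2 (min poly x^2 + x + 1). Since Q(∛1125) ⊂ R and ω ∉ R, we have ω ∉ Q(∛1125), so x^2 + x + 1 remains irreducible over Q(∛1125) and [Q(∛1125, ω) : Q(∛1125)] = 2. By the tower law, [Q(∛1125, ω) : Q] = 3 · 2 = 6. (In fact Q(∛1125, ω) is the splitting field of x^3 - 1125 over Q.)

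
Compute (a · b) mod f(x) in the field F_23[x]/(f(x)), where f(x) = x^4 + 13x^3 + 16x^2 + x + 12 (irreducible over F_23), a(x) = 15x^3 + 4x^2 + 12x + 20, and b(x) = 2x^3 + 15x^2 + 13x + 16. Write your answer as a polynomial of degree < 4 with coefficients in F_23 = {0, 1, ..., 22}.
a · b ≡ 4x^3 + 18x^2 + 13x + 21 (mod f(x))

Multiply in F_23[x]: a(x)·b(x) = (15x^3 + 4x^2 + 12x + 20)·(2x^3 + 15x^2 + 13x + 16) = 7x^6 + 3x^5 + 3x^4 + 6x^3 + 14x^2 + 15x + 21. This has degree ≥ 4, so divide by f(x) over F_23: 7x^6 + 3x^5 + 3x^4 + 6x^3 + 14x^2 + 15x + 21 = (7x^2 + 4x)·(x^4 + 13x^3 + 16x^2 + x + 12) + (4x^3 + 18x^2 + 13x + 21). Hence a·b ≡ 4x^3 + 18x^2 + 13x + 21 (mod f). (F_23[x]/(f) is a field with 23^4 = 279841 elements since f is irreducible of degree 4.)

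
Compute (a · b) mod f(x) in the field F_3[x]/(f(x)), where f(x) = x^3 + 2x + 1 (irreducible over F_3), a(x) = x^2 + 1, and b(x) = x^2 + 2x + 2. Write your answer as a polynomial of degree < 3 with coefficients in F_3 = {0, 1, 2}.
a · b ≡ x^2 (mod f(x))

Multiply in F_3[x]: a(x)·b(x) = (x^2 + 1)·(x^2 + 2x + 2) = x^4 + 2x^3 + 2x + 2. This has degree ≥ 3, so divide by f(x) over F_3: x^4 + 2x^3 + 2x + 2 = (x + 2)·(x^3 + 2x + 1) + (x^2). Hence a·b ≡ x^2 (mod f). (F_3[x]/(f) is a field with 3^3 = 27 elements since f is irreducible of degree 3.)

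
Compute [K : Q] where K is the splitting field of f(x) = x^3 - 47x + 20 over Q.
[K : Q] = 6

By the rational root test, any rational root of the monic integer polynomial f(x) = x^3 - 47x + 20 must be an integer dividing the constant term 20, i.e. one of ±{1, 2, 4, 5, 10, 20}. Evaluating: f(1) = -26, f(-1) = 66, f(2) = -66, f(-2) = 106, f(4) = -104, f(-4) = 144, f(5) = -90, f(-5) = 130, f(10) = 550, f(-10) = -510, f(20) = 7080, f(-20) = -7040; none is 0, so f has no rational root and is therefore irreducible over Q (a cubic with no linear factor over a field is irreducible). For an irreducible cubic, the Galois group is A_3 or S_3 according as the discriminant disc(f) = -4a^3 - 27b^2 = -4·(-47)^3 - 27·(20)^2 = 404492 is or is not a square in Q. Here disc(f) = 404492 is not a perfect square in Q, so the Galois group of f over Q is not contained in A_3 and must be all of S_3. The splitting field has degree |S_3| = 6 over Q, so [K : Q] = 6.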